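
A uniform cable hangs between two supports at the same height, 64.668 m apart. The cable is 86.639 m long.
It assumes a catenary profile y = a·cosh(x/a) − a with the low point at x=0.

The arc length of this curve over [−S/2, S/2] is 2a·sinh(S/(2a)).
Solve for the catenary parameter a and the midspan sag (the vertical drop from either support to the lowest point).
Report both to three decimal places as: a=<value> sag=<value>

a=23.721 sag=25.668

seed: a₀ = √(S³/(24(L−S))) = √(64.668³/(24·21.971)) = 22.646631
iter 1: u=1.427762  f(a)=+2.351e+00  f'(a)=-2.366e+00  a ← 22.646631 − (+2.351e+00/-2.366e+00) = 23.640479
iter 2: u=1.367739  f(a)=+1.636e-01  f'(a)=-2.047e+00  a ← 23.640479 − (+1.636e-01/-2.047e+00) = 23.720421
iter 3: u=1.363129  f(a)=+9.237e-04  f'(a)=-2.024e+00  a ← 23.720421 − (+9.237e-04/-2.024e+00) = 23.720877
iter 4: u=1.363103  f(a)=+2.980e-08  f'(a)=-2.024e+00  a ← 23.720877 − (+2.980e-08/-2.024e+00) = 23.720877
iter 5: u=1.363103  f(a)=-1.421e-14  f'(a)=-2.024e+00  a ← 23.720877 − (-1.421e-14/-2.024e+00) = 23.720877
converged: |Δa| < 1e-12 after 5 iterations
sag = a·(cosh(S/(2a)) − 1) = 23.720877·(cosh(1.363103) − 1) = 25.667979
T_max/T_min = cosh(S/(2a)) = 2.082084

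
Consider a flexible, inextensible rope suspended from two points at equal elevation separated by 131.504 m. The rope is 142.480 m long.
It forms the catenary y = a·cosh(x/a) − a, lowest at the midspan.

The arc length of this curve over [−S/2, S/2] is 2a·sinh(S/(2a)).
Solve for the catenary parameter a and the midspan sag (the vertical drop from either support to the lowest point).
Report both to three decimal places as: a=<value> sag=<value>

a=94.055 sag=23.934

seed: a₀ = √(S³/(24(L−S))) = √(131.504³/(24·10.976)) = 92.913918
iter 1: u=0.707666  f(a)=+2.781e-01  f'(a)=-2.483e-01  a ← 92.913918 − (+2.781e-01/-2.483e-01) = 94.034039
iter 2: u=0.699236  f(a)=+5.110e-03  f'(a)=-2.393e-01  a ← 94.034039 − (+5.110e-03/-2.393e-01) = 94.055395
iter 3: u=0.699077  f(a)=+1.796e-06  f'(a)=-2.391e-01  a ← 94.055395 − (+1.796e-06/-2.391e-01) = 94.055402
iter 4: u=0.699077  f(a)=+1.990e-13  f'(a)=-2.391e-01  a ← 94.055402 − (+1.990e-13/-2.391e-01) = 94.055402
converged: |Δa| < 1e-12 after 4 iterations
sag = a·(cosh(S/(2a)) − 1) = 94.055402·(cosh(0.699077) − 1) = 23.934243
T_max/T_min = cosh(S/(2a)) = 1.254470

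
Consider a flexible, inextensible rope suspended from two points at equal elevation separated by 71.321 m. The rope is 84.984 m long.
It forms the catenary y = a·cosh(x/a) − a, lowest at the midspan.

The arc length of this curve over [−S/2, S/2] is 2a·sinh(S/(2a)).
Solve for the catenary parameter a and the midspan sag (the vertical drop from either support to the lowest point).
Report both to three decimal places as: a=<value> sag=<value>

seed: a₀ = √(S³/(24(L−S))) = √(71.321³/(24·13.663)) = 33.261933
iter 1: u=1.072111  f(a)=+8.071e-01  f'(a)=-9.199e-01  a ← 33.261933 − (+8.071e-01/-9.199e-01) = 34.139244
iter 2: u=1.044560  f(a)=+3.303e-02  f'(a)=-8.460e-01  a ← 34.139244 − (+3.303e-02/-8.460e-01) = 34.178289
iter 3: u=1.043367  f(a)=+6.057e-05  f'(a)=-8.429e-01  a ← 34.178289 − (+6.057e-05/-8.429e-01) = 34.178361
iter 4: u=1.043365  f(a)=+2.045e-10  f'(a)=-8.429e-01  a ← 34.178361 − (+2.045e-10/-8.429e-01) = 34.178361
iter 5: u=1.043365  f(a)=+0.000e+00  f'(a)=-8.429e-01  a ← 34.178361 − (+0.000e+00/-8.429e-01) = 34.178361
converged: |Δa| < 1e-12 after 5 iterations
sag = a·(cosh(S/(2a)) − 1) = 34.178361·(cosh(1.043365) − 1) = 20.353560
T_max/T_min = cosh(S/(2a)) = 1.595510

a=34.178 sag=20.354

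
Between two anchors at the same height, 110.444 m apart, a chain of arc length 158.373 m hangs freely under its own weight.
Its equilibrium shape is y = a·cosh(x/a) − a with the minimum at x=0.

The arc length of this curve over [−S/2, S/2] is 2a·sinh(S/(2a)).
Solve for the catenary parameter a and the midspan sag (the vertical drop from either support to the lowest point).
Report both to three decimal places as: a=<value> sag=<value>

a=36.259 sag=50.834

seed: a₀ = √(S³/(24(L−S))) = √(110.444³/(24·47.929)) = 34.222236
iter 1: u=1.613629  f(a)=+6.641e+00  f'(a)=-3.602e+00  a ← 34.222236 − (+6.641e+00/-3.602e+00) = 36.066165
iter 2: u=1.531130  f(a)=+5.745e-01  f'(a)=-3.003e+00  a ← 36.066165 − (+5.745e-01/-3.003e+00) = 36.257474
iter 3: u=1.523052  f(a)=+5.199e-03  f'(a)=-2.949e+00  a ← 36.257474 − (+5.199e-03/-2.949e+00) = 36.259237
iter 4: u=1.522977  f(a)=+4.343e-07  f'(a)=-2.948e+00  a ← 36.259237 − (+4.343e-07/-2.948e+00) = 36.259237
iter 5: u=1.522977  f(a)=+2.842e-14  f'(a)=-2.948e+00  a ← 36.259237 − (+2.842e-14/-2.948e+00) = 36.259237
converged: |Δa| < 1e-12 after 5 iterations
sag = a·(cosh(S/(2a)) − 1) = 36.259237·(cosh(1.522977) − 1) = 50.834012
T_max/T_min = cosh(S/(2a)) = 2.401960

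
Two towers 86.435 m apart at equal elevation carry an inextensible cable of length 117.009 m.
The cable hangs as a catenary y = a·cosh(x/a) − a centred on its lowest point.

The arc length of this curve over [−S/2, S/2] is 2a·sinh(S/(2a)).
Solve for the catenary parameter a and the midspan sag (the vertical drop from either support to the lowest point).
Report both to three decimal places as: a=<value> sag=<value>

a=31.127 sag=35.143

seed: a₀ = √(S³/(24(L−S))) = √(86.435³/(24·30.574)) = 29.665570
iter 1: u=1.456823  f(a)=+3.413e+00  f'(a)=-2.533e+00  a ← 29.665570 − (+3.413e+00/-2.533e+00) = 31.012989
iter 2: u=1.393529  f(a)=+2.463e-01  f'(a)=-2.180e+00  a ← 31.012989 − (+2.463e-01/-2.180e+00) = 31.126002
iter 3: u=1.388469  f(a)=+1.503e-03  f'(a)=-2.153e+00  a ← 31.126002 − (+1.503e-03/-2.153e+00) = 31.126701
iter 4: u=1.388438  f(a)=+5.677e-08  f'(a)=-2.153e+00  a ← 31.126701 − (+5.677e-08/-2.153e+00) = 31.126701
iter 5: u=1.388438  f(a)=+2.842e-14  f'(a)=-2.153e+00  a ← 31.126701 − (+2.842e-14/-2.153e+00) = 31.126701
converged: |Δa| < 1e-12 after 5 iterations
sag = a·(cosh(S/(2a)) − 1) = 31.126701·(cosh(1.388438) − 1) = 35.142810
T_max/T_min = cosh(S/(2a)) = 2.129025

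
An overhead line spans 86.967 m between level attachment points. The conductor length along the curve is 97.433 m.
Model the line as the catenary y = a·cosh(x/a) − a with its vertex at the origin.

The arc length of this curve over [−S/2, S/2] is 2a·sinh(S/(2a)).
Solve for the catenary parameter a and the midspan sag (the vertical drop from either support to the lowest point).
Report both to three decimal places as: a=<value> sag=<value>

seed: a₀ = √(S³/(24(L−S))) = √(86.967³/(24·10.466)) = 51.172395
iter 1: u=0.849745  f(a)=+3.844e-01  f'(a)=-4.394e-01  a ← 51.172395 − (+3.844e-01/-4.394e-01) = 52.047355
iter 2: u=0.835460  f(a)=+1.008e-02  f'(a)=-4.166e-01  a ← 52.047355 − (+1.008e-02/-4.166e-01) = 52.071555
iter 3: u=0.835072  f(a)=+7.347e-06  f'(a)=-4.160e-01  a ← 52.071555 − (+7.347e-06/-4.160e-01) = 52.071572
iter 4: u=0.835072  f(a)=+3.922e-12  f'(a)=-4.160e-01  a ← 52.071572 − (+3.922e-12/-4.160e-01) = 52.071572
converged: |Δa| < 1e-12 after 4 iterations
sag = a·(cosh(S/(2a)) − 1) = 52.071572·(cosh(0.835072) − 1) = 19.235833
T_max/T_min = cosh(S/(2a)) = 1.369411

a=52.072 sag=19.236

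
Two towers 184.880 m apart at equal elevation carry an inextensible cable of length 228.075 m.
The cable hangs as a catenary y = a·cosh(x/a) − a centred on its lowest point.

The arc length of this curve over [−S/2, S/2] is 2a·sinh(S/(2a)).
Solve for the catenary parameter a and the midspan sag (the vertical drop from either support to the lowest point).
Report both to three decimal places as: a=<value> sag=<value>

seed: a₀ = √(S³/(24(L−S))) = √(184.880³/(24·43.195)) = 78.075098
iter 1: u=1.183988  f(a)=+3.131e+00  f'(a)=-1.270e+00  a ← 78.075098 − (+3.131e+00/-1.270e+00) = 80.540984
iter 2: u=1.147739  f(a)=+1.544e-01  f'(a)=-1.147e+00  a ← 80.540984 − (+1.544e-01/-1.147e+00) = 80.675613
iter 3: u=1.145823  f(a)=+4.190e-04  f'(a)=-1.141e+00  a ← 80.675613 − (+4.190e-04/-1.141e+00) = 80.675980
iter 4: u=1.145818  f(a)=+3.102e-09  f'(a)=-1.141e+00  a ← 80.675980 − (+3.102e-09/-1.141e+00) = 80.675980
iter 5: u=1.145818  f(a)=+2.842e-14  f'(a)=-1.141e+00  a ← 80.675980 − (+2.842e-14/-1.141e+00) = 80.675980
converged: |Δa| < 1e-12 after 5 iterations
sag = a·(cosh(S/(2a)) − 1) = 80.675980·(cosh(1.145818) − 1) = 59.013551
T_max/T_min = cosh(S/(2a)) = 1.731488

a=80.676 sag=59.014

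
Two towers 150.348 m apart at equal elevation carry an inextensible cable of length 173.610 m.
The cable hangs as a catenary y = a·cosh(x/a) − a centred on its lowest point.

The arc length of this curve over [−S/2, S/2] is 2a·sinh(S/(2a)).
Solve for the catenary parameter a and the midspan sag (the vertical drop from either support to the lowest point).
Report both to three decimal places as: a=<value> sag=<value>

a=79.772 sag=38.121

seed: a₀ = √(S³/(24(L−S))) = √(150.348³/(24·23.262)) = 78.022046
iter 1: u=0.963497  f(a)=+1.104e+00  f'(a)=-6.535e-01  a ← 78.022046 − (+1.104e+00/-6.535e-01) = 79.711236
iter 2: u=0.943079  f(a)=+3.687e-02  f'(a)=-6.105e-01  a ← 79.711236 − (+3.687e-02/-6.105e-01) = 79.771624
iter 3: u=0.942365  f(a)=+4.427e-05  f'(a)=-6.091e-01  a ← 79.771624 − (+4.427e-05/-6.091e-01) = 79.771697
iter 4: u=0.942364  f(a)=+6.395e-11  f'(a)=-6.091e-01  a ← 79.771697 − (+6.395e-11/-6.091e-01) = 79.771697
iter 5: u=0.942364  f(a)=+5.684e-14  f'(a)=-6.091e-01  a ← 79.771697 − (+5.684e-14/-6.091e-01) = 79.771697
converged: |Δa| < 1e-12 after 5 iterations
sag = a·(cosh(S/(2a)) − 1) = 79.771697·(cosh(0.942364) − 1) = 38.120761
T_max/T_min = cosh(S/(2a)) = 1.477873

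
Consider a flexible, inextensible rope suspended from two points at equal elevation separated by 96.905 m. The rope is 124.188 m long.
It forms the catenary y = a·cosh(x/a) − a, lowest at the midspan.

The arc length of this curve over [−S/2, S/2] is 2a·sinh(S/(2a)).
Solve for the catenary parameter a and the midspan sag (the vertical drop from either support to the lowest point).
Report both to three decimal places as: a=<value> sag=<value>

seed: a₀ = √(S³/(24(L−S))) = √(96.905³/(24·27.283)) = 37.279287
iter 1: u=1.299716  f(a)=+2.399e+00  f'(a)=-1.726e+00  a ← 37.279287 − (+2.399e+00/-1.726e+00) = 38.669090
iter 2: u=1.253003  f(a)=+1.407e-01  f'(a)=-1.529e+00  a ← 38.669090 − (+1.407e-01/-1.529e+00) = 38.761093
iter 3: u=1.250029  f(a)=+5.505e-04  f'(a)=-1.517e+00  a ← 38.761093 − (+5.505e-04/-1.517e+00) = 38.761456
iter 4: u=1.250018  f(a)=+8.502e-09  f'(a)=-1.517e+00  a ← 38.761456 − (+8.502e-09/-1.517e+00) = 38.761456
iter 5: u=1.250018  f(a)=-1.421e-14  f'(a)=-1.517e+00  a ← 38.761456 − (-1.421e-14/-1.517e+00) = 38.761456
converged: |Δa| < 1e-12 after 5 iterations
sag = a·(cosh(S/(2a)) − 1) = 38.761456·(cosh(1.250018) − 1) = 34.437692
T_max/T_min = cosh(S/(2a)) = 1.888452

a=38.761 sag=34.438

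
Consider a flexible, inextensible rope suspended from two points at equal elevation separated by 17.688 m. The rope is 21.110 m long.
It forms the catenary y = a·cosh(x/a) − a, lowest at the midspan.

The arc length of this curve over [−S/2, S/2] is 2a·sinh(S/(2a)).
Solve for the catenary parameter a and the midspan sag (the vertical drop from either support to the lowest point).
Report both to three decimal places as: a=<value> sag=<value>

a=8.437 sag=5.076

seed: a₀ = √(S³/(24(L−S))) = √(17.688³/(24·3.422)) = 8.208664
iter 1: u=1.077398  f(a)=+2.042e-01  f'(a)=-9.346e-01  a ← 8.208664 − (+2.042e-01/-9.346e-01) = 8.427134
iter 2: u=1.049467  f(a)=+8.436e-03  f'(a)=-8.589e-01  a ← 8.427134 − (+8.436e-03/-8.589e-01) = 8.436956
iter 3: u=1.048245  f(a)=+1.577e-05  f'(a)=-8.556e-01  a ← 8.436956 − (+1.577e-05/-8.556e-01) = 8.436974
iter 4: u=1.048243  f(a)=+5.535e-11  f'(a)=-8.556e-01  a ← 8.436974 − (+5.535e-11/-8.556e-01) = 8.436974
iter 5: u=1.048243  f(a)=-3.553e-15  f'(a)=-8.556e-01  a ← 8.436974 − (-3.553e-15/-8.556e-01) = 8.436974
converged: |Δa| < 1e-12 after 5 iterations
sag = a·(cosh(S/(2a)) − 1) = 8.436974·(cosh(1.048243) − 1) = 5.075633
T_max/T_min = cosh(S/(2a)) = 1.601594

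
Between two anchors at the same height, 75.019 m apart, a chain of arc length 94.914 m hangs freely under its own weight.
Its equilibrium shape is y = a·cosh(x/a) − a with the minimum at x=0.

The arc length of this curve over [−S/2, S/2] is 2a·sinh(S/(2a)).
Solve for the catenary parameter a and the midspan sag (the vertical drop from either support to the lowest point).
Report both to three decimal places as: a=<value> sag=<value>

a=30.853 sag=25.752

seed: a₀ = √(S³/(24(L−S))) = √(75.019³/(24·19.895)) = 29.735779
iter 1: u=1.261427  f(a)=+1.644e+00  f'(a)=-1.564e+00  a ← 29.735779 − (+1.644e+00/-1.564e+00) = 30.787363
iter 2: u=1.218341  f(a)=+9.124e-02  f'(a)=-1.394e+00  a ← 30.787363 − (+9.124e-02/-1.394e+00) = 30.852801
iter 3: u=1.215757  f(a)=+3.175e-04  f'(a)=-1.385e+00  a ← 30.852801 − (+3.175e-04/-1.385e+00) = 30.853030
iter 4: u=1.215748  f(a)=+3.875e-09  f'(a)=-1.385e+00  a ← 30.853030 − (+3.875e-09/-1.385e+00) = 30.853030
iter 5: u=1.215748  f(a)=-1.421e-14  f'(a)=-1.385e+00  a ← 30.853030 − (-1.421e-14/-1.385e+00) = 30.853030
converged: |Δa| < 1e-12 after 5 iterations
sag = a·(cosh(S/(2a)) − 1) = 30.853030·(cosh(1.215748) − 1) = 25.751531
T_max/T_min = cosh(S/(2a)) = 1.834652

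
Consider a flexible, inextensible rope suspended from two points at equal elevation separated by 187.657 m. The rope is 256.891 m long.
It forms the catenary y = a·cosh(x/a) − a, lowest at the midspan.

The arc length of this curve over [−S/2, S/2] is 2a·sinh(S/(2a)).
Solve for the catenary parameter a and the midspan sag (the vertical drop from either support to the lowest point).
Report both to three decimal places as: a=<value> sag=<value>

seed: a₀ = √(S³/(24(L−S))) = √(187.657³/(24·69.234)) = 63.064045
iter 1: u=1.487829  f(a)=+8.079e+00  f'(a)=-2.722e+00  a ← 63.064045 − (+8.079e+00/-2.722e+00) = 66.032529
iter 2: u=1.420944  f(a)=+6.055e-01  f'(a)=-2.328e+00  a ← 66.032529 − (+6.055e-01/-2.328e+00) = 66.292647
iter 3: u=1.415368  f(a)=+4.010e-03  f'(a)=-2.297e+00  a ← 66.292647 − (+4.010e-03/-2.297e+00) = 66.294392
iter 4: u=1.415331  f(a)=+1.784e-07  f'(a)=-2.297e+00  a ← 66.294392 − (+1.784e-07/-2.297e+00) = 66.294392
iter 5: u=1.415331  f(a)=+5.684e-14  f'(a)=-2.297e+00  a ← 66.294392 − (+5.684e-14/-2.297e+00) = 66.294392
converged: |Δa| < 1e-12 after 5 iterations
sag = a·(cosh(S/(2a)) − 1) = 66.294392·(cosh(1.415331) − 1) = 78.250386
T_max/T_min = cosh(S/(2a)) = 2.180347

a=66.294 sag=78.250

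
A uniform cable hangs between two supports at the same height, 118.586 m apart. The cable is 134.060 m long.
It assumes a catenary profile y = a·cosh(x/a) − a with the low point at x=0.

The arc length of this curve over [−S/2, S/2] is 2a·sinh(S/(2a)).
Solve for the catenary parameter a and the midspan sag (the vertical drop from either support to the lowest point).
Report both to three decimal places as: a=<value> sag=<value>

seed: a₀ = √(S³/(24(L−S))) = √(118.586³/(24·15.474)) = 67.010555
iter 1: u=0.884831  f(a)=+6.172e-01  f'(a)=-4.990e-01  a ← 67.010555 − (+6.172e-01/-4.990e-01) = 68.247304
iter 2: u=0.868796  f(a)=+1.750e-02  f'(a)=-4.711e-01  a ← 68.247304 − (+1.750e-02/-4.711e-01) = 68.284452
iter 3: u=0.868324  f(a)=+1.498e-05  f'(a)=-4.703e-01  a ← 68.284452 − (+1.498e-05/-4.703e-01) = 68.284484
iter 4: u=0.868323  f(a)=+1.103e-11  f'(a)=-4.703e-01  a ← 68.284484 − (+1.103e-11/-4.703e-01) = 68.284484
converged: |Δa| < 1e-12 after 4 iterations
sag = a·(cosh(S/(2a)) − 1) = 68.284484·(cosh(0.868323) − 1) = 27.401417
T_max/T_min = cosh(S/(2a)) = 1.401283

a=68.284 sag=27.401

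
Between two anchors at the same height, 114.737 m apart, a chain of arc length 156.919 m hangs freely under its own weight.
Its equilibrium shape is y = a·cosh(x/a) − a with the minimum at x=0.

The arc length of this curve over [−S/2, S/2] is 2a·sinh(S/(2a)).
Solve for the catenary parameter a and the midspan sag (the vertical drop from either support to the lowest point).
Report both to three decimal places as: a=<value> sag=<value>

a=40.599 sag=47.742

seed: a₀ = √(S³/(24(L−S))) = √(114.737³/(24·42.182)) = 38.626560
iter 1: u=1.485209  f(a)=+4.904e+00  f'(a)=-2.705e+00  a ← 38.626560 − (+4.904e+00/-2.705e+00) = 40.439342
iter 2: u=1.418631  f(a)=+3.664e-01  f'(a)=-2.315e+00  a ← 40.439342 − (+3.664e-01/-2.315e+00) = 40.597609
iter 3: u=1.413100  f(a)=+2.410e-03  f'(a)=-2.285e+00  a ← 40.597609 − (+2.410e-03/-2.285e+00) = 40.598663
iter 4: u=1.413064  f(a)=+1.058e-07  f'(a)=-2.284e+00  a ← 40.598663 − (+1.058e-07/-2.284e+00) = 40.598663
iter 5: u=1.413064  f(a)=-2.842e-14  f'(a)=-2.284e+00  a ← 40.598663 − (-2.842e-14/-2.284e+00) = 40.598663
converged: |Δa| < 1e-12 after 5 iterations
sag = a·(cosh(S/(2a)) − 1) = 40.598663·(cosh(1.413064) − 1) = 47.742406
T_max/T_min = cosh(S/(2a)) = 2.175960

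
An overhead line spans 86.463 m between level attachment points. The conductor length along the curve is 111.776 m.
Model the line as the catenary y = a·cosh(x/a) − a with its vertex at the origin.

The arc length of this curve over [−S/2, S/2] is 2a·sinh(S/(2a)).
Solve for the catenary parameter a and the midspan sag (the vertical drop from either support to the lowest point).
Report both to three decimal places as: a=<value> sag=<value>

seed: a₀ = √(S³/(24(L−S))) = √(86.463³/(24·25.313)) = 32.618803
iter 1: u=1.325355  f(a)=+2.318e+00  f'(a)=-1.842e+00  a ← 32.618803 − (+2.318e+00/-1.842e+00) = 33.877243
iter 2: u=1.276122  f(a)=+1.409e-01  f'(a)=-1.625e+00  a ← 33.877243 − (+1.409e-01/-1.625e+00) = 33.963988
iter 3: u=1.272863  f(a)=+5.952e-04  f'(a)=-1.611e+00  a ← 33.963988 − (+5.952e-04/-1.611e+00) = 33.964358
iter 4: u=1.272849  f(a)=+1.072e-08  f'(a)=-1.611e+00  a ← 33.964358 − (+1.072e-08/-1.611e+00) = 33.964358
iter 5: u=1.272849  f(a)=+1.421e-14  f'(a)=-1.611e+00  a ← 33.964358 − (+1.421e-14/-1.611e+00) = 33.964358
converged: |Δa| < 1e-12 after 5 iterations
sag = a·(cosh(S/(2a)) − 1) = 33.964358·(cosh(1.272849) − 1) = 31.434772
T_max/T_min = cosh(S/(2a)) = 1.925522

a=33.964 sag=31.435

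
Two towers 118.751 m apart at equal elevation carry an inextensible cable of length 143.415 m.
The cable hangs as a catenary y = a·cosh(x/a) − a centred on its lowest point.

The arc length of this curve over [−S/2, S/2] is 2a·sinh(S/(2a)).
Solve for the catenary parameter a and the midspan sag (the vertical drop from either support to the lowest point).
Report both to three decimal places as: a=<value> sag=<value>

a=54.772 sag=35.461

seed: a₀ = √(S³/(24(L−S))) = √(118.751³/(24·24.664)) = 53.188597
iter 1: u=1.116320  f(a)=+1.583e+00  f'(a)=-1.048e+00  a ← 53.188597 − (+1.583e+00/-1.048e+00) = 54.698894
iter 2: u=1.085497  f(a)=+6.994e-02  f'(a)=-9.575e-01  a ← 54.698894 − (+6.994e-02/-9.575e-01) = 54.771935
iter 3: u=1.084050  f(a)=+1.504e-04  f'(a)=-9.534e-01  a ← 54.771935 − (+1.504e-04/-9.534e-01) = 54.772093
iter 4: u=1.084047  f(a)=+6.994e-10  f'(a)=-9.534e-01  a ← 54.772093 − (+6.994e-10/-9.534e-01) = 54.772093
iter 5: u=1.084047  f(a)=-2.842e-14  f'(a)=-9.534e-01  a ← 54.772093 − (-2.842e-14/-9.534e-01) = 54.772093
converged: |Δa| < 1e-12 after 5 iterations
sag = a·(cosh(S/(2a)) − 1) = 54.772093·(cosh(1.084047) − 1) = 35.460649
T_max/T_min = cosh(S/(2a)) = 1.647422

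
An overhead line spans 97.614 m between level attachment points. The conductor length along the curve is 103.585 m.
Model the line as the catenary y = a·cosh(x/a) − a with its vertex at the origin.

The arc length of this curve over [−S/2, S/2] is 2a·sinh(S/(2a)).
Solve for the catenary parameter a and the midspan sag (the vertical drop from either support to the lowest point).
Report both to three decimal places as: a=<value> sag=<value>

a=81.293 sag=15.097

seed: a₀ = √(S³/(24(L−S))) = √(97.614³/(24·5.971)) = 80.563627
iter 1: u=0.605819  f(a)=+1.105e-01  f'(a)=-1.537e-01  a ← 80.563627 − (+1.105e-01/-1.537e-01) = 81.282589
iter 2: u=0.600461  f(a)=+1.497e-03  f'(a)=-1.496e-01  a ← 81.282589 − (+1.497e-03/-1.496e-01) = 81.292597
iter 3: u=0.600387  f(a)=+2.830e-07  f'(a)=-1.495e-01  a ← 81.292597 − (+2.830e-07/-1.495e-01) = 81.292599
iter 4: u=0.600387  f(a)=+2.842e-14  f'(a)=-1.495e-01  a ← 81.292599 − (+2.842e-14/-1.495e-01) = 81.292599
converged: |Δa| < 1e-12 after 4 iterations
sag = a·(cosh(S/(2a)) − 1) = 81.292599·(cosh(0.600387) − 1) = 15.096974
T_max/T_min = cosh(S/(2a)) = 1.185712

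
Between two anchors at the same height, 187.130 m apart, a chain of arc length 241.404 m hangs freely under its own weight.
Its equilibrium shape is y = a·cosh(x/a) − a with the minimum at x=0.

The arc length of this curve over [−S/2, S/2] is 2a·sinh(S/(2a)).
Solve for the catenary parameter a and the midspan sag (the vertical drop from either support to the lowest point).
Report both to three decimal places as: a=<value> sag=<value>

a=73.827 sag=67.663

seed: a₀ = √(S³/(24(L−S))) = √(187.130³/(24·54.274)) = 70.927327
iter 1: u=1.319167  f(a)=+4.923e+00  f'(a)=-1.814e+00  a ← 70.927327 − (+4.923e+00/-1.814e+00) = 73.641393
iter 2: u=1.270549  f(a)=+2.967e-01  f'(a)=-1.601e+00  a ← 73.641393 − (+2.967e-01/-1.601e+00) = 73.826672
iter 3: u=1.267360  f(a)=+1.230e-03  f'(a)=-1.588e+00  a ← 73.826672 − (+1.230e-03/-1.588e+00) = 73.827447
iter 4: u=1.267347  f(a)=+2.135e-08  f'(a)=-1.588e+00  a ← 73.827447 − (+2.135e-08/-1.588e+00) = 73.827447
iter 5: u=1.267347  f(a)=-2.842e-14  f'(a)=-1.588e+00  a ← 73.827447 − (-2.842e-14/-1.588e+00) = 73.827447
converged: |Δa| < 1e-12 after 5 iterations
sag = a·(cosh(S/(2a)) − 1) = 73.827447·(cosh(1.267347) − 1) = 67.662711
T_max/T_min = cosh(S/(2a)) = 1.916498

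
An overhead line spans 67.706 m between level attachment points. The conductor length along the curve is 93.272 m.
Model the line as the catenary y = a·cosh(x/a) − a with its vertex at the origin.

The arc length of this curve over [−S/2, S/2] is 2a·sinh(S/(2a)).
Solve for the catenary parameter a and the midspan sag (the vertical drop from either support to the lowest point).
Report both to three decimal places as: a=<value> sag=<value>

seed: a₀ = √(S³/(24(L−S))) = √(67.706³/(24·25.566)) = 22.490739
iter 1: u=1.505197  f(a)=+3.057e+00  f'(a)=-2.832e+00  a ← 22.490739 − (+3.057e+00/-2.832e+00) = 23.570316
iter 2: u=1.436256  f(a)=+2.339e-01  f'(a)=-2.414e+00  a ← 23.570316 − (+2.339e-01/-2.414e+00) = 23.667226
iter 3: u=1.430375  f(a)=+1.620e-03  f'(a)=-2.380e+00  a ← 23.667226 − (+1.620e-03/-2.380e+00) = 23.667907
iter 4: u=1.430334  f(a)=+7.890e-08  f'(a)=-2.380e+00  a ← 23.667907 − (+7.890e-08/-2.380e+00) = 23.667907
iter 5: u=1.430334  f(a)=-1.421e-14  f'(a)=-2.380e+00  a ← 23.667907 − (-1.421e-14/-2.380e+00) = 23.667907
converged: |Δa| < 1e-12 after 5 iterations
sag = a·(cosh(S/(2a)) − 1) = 23.667907·(cosh(1.430334) − 1) = 28.630146
T_max/T_min = cosh(S/(2a)) = 2.209661

a=23.668 sag=28.630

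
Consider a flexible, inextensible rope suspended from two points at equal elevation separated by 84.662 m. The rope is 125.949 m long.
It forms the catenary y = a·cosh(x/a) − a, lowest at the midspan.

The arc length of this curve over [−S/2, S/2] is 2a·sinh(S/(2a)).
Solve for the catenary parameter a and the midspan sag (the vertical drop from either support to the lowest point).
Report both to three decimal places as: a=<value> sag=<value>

seed: a₀ = √(S³/(24(L−S))) = √(84.662³/(24·41.287)) = 24.746883
iter 1: u=1.710559  f(a)=+6.479e+00  f'(a)=-4.421e+00  a ← 24.746883 − (+6.479e+00/-4.421e+00) = 26.212376
iter 2: u=1.614924  f(a)=+6.201e-01  f'(a)=-3.612e+00  a ← 26.212376 − (+6.201e-01/-3.612e+00) = 26.384071
iter 3: u=1.604415  f(a)=+7.008e-03  f'(a)=-3.530e+00  a ← 26.384071 − (+7.008e-03/-3.530e+00) = 26.386057
iter 4: u=1.604294  f(a)=+9.176e-07  f'(a)=-3.530e+00  a ← 26.386057 − (+9.176e-07/-3.530e+00) = 26.386057
iter 5: u=1.604294  f(a)=+1.421e-14  f'(a)=-3.530e+00  a ← 26.386057 − (+1.421e-14/-3.530e+00) = 26.386057
converged: |Δa| < 1e-12 after 5 iterations
sag = a·(cosh(S/(2a)) − 1) = 26.386057·(cosh(1.604294) − 1) = 41.892869
T_max/T_min = cosh(S/(2a)) = 2.587690

a=26.386 sag=41.893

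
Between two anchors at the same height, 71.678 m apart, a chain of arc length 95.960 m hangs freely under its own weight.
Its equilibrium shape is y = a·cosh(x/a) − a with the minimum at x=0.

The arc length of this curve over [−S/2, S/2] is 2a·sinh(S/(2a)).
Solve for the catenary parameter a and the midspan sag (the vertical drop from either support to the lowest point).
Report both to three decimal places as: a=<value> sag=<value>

a=26.327 sag=28.401

seed: a₀ = √(S³/(24(L−S))) = √(71.678³/(24·24.282)) = 25.138014
iter 1: u=1.425689  f(a)=+2.591e+00  f'(a)=-2.354e+00  a ← 25.138014 − (+2.591e+00/-2.354e+00) = 26.238456
iter 2: u=1.365896  f(a)=+1.798e-01  f'(a)=-2.038e+00  a ← 26.238456 − (+1.798e-01/-2.038e+00) = 26.326704
iter 3: u=1.361317  f(a)=+1.009e-03  f'(a)=-2.015e+00  a ← 26.326704 − (+1.009e-03/-2.015e+00) = 26.327205
iter 4: u=1.361291  f(a)=+3.219e-08  f'(a)=-2.015e+00  a ← 26.327205 − (+3.219e-08/-2.015e+00) = 26.327205
iter 5: u=1.361291  f(a)=+0.000e+00  f'(a)=-2.015e+00  a ← 26.327205 − (+0.000e+00/-2.015e+00) = 26.327205
converged: |Δa| < 1e-12 after 5 iterations
sag = a·(cosh(S/(2a)) − 1) = 26.327205·(cosh(1.361291) − 1) = 28.401235
T_max/T_min = cosh(S/(2a)) = 2.078779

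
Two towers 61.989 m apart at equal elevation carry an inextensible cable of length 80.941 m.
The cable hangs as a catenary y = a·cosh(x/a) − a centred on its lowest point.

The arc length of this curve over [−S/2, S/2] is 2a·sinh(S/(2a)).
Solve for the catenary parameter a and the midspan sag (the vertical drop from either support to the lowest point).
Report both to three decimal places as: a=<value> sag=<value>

a=23.868 sag=23.117

seed: a₀ = √(S³/(24(L−S))) = √(61.989³/(24·18.952)) = 22.884362
iter 1: u=1.354397  f(a)=+1.816e+00  f'(a)=-1.981e+00  a ← 22.884362 − (+1.816e+00/-1.981e+00) = 23.801260
iter 2: u=1.302221  f(a)=+1.149e-01  f'(a)=-1.737e+00  a ← 23.801260 − (+1.149e-01/-1.737e+00) = 23.867367
iter 3: u=1.298614  f(a)=+5.280e-04  f'(a)=-1.722e+00  a ← 23.867367 − (+5.280e-04/-1.722e+00) = 23.867673
iter 4: u=1.298597  f(a)=+1.127e-08  f'(a)=-1.721e+00  a ← 23.867673 − (+1.127e-08/-1.721e+00) = 23.867673
iter 5: u=1.298597  f(a)=+0.000e+00  f'(a)=-1.721e+00  a ← 23.867673 − (+0.000e+00/-1.721e+00) = 23.867673
converged: |Δa| < 1e-12 after 5 iterations
sag = a·(cosh(S/(2a)) − 1) = 23.867673·(cosh(1.298597) − 1) = 23.116656
T_max/T_min = cosh(S/(2a)) = 1.968534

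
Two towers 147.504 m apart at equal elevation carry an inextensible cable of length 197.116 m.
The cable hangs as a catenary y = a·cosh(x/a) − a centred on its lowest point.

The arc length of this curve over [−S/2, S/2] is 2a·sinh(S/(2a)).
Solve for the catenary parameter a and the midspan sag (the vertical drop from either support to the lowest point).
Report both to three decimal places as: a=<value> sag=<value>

a=54.356 sag=58.197

seed: a₀ = √(S³/(24(L−S))) = √(147.504³/(24·49.612)) = 51.916656
iter 1: u=1.420585  f(a)=+5.253e+00  f'(a)=-2.326e+00  a ← 51.916656 − (+5.253e+00/-2.326e+00) = 54.175431
iter 2: u=1.361355  f(a)=+3.623e-01  f'(a)=-2.015e+00  a ← 54.175431 − (+3.623e-01/-2.015e+00) = 54.355227
iter 3: u=1.356852  f(a)=+2.005e-03  f'(a)=-1.993e+00  a ← 54.355227 − (+2.005e-03/-1.993e+00) = 54.356234
iter 4: u=1.356827  f(a)=+6.219e-08  f'(a)=-1.993e+00  a ← 54.356234 − (+6.219e-08/-1.993e+00) = 54.356234
iter 5: u=1.356827  f(a)=+5.684e-14  f'(a)=-1.993e+00  a ← 54.356234 − (+5.684e-14/-1.993e+00) = 54.356234
converged: |Δa| < 1e-12 after 5 iterations
sag = a·(cosh(S/(2a)) − 1) = 54.356234·(cosh(1.356827) − 1) = 58.197218
T_max/T_min = cosh(S/(2a)) = 2.070663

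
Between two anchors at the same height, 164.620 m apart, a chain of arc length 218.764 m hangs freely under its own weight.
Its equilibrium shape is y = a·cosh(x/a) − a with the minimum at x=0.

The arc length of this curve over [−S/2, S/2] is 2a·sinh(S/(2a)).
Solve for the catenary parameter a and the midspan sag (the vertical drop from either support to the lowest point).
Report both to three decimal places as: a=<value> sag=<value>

a=61.289 sag=64.094

seed: a₀ = √(S³/(24(L−S))) = √(164.620³/(24·54.144)) = 58.592645
iter 1: u=1.404784  f(a)=+5.600e+00  f'(a)=-2.240e+00  a ← 58.592645 − (+5.600e+00/-2.240e+00) = 61.093373
iter 2: u=1.347282  f(a)=+3.785e-01  f'(a)=-1.946e+00  a ← 61.093373 − (+3.785e-01/-1.946e+00) = 61.287860
iter 3: u=1.343007  f(a)=+2.006e-03  f'(a)=-1.926e+00  a ← 61.287860 − (+2.006e-03/-1.926e+00) = 61.288901
iter 4: u=1.342984  f(a)=+5.700e-08  f'(a)=-1.925e+00  a ← 61.288901 − (+5.700e-08/-1.925e+00) = 61.288901
iter 5: u=1.342984  f(a)=+2.842e-14  f'(a)=-1.925e+00  a ← 61.288901 − (+2.842e-14/-1.925e+00) = 61.288901
converged: |Δa| < 1e-12 after 5 iterations
sag = a·(cosh(S/(2a)) − 1) = 61.288901·(cosh(1.342984) − 1) = 64.093519
T_max/T_min = cosh(S/(2a)) = 2.045761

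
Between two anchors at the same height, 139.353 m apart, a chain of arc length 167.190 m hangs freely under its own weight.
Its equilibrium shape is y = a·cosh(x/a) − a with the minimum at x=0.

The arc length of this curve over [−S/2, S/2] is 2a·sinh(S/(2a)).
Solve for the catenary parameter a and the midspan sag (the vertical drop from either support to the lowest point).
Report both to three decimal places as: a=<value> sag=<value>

a=65.469 sag=40.711

seed: a₀ = √(S³/(24(L−S))) = √(139.353³/(24·27.837)) = 63.644027
iter 1: u=1.094785  f(a)=+1.717e+00  f'(a)=-9.842e-01  a ← 63.644027 − (+1.717e+00/-9.842e-01) = 65.388186
iter 2: u=1.065582  f(a)=+7.310e-02  f'(a)=-9.020e-01  a ← 65.388186 − (+7.310e-02/-9.020e-01) = 65.469223
iter 3: u=1.064263  f(a)=+1.456e-04  f'(a)=-8.984e-01  a ← 65.469223 − (+1.456e-04/-8.984e-01) = 65.469385
iter 4: u=1.064261  f(a)=+5.801e-10  f'(a)=-8.984e-01  a ← 65.469385 − (+5.801e-10/-8.984e-01) = 65.469385
iter 5: u=1.064261  f(a)=+0.000e+00  f'(a)=-8.984e-01  a ← 65.469385 − (+0.000e+00/-8.984e-01) = 65.469385
converged: |Δa| < 1e-12 after 5 iterations
sag = a·(cosh(S/(2a)) − 1) = 65.469385·(cosh(1.064261) − 1) = 40.711425
T_max/T_min = cosh(S/(2a)) = 1.621839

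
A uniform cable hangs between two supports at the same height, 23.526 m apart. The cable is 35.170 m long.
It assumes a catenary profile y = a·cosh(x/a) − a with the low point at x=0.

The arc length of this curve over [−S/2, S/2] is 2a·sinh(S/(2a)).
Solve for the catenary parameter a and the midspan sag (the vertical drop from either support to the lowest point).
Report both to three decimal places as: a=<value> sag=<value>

a=7.284 sag=11.750

seed: a₀ = √(S³/(24(L−S))) = √(23.526³/(24·11.644)) = 6.825986
iter 1: u=1.723267  f(a)=+1.856e+00  f'(a)=-4.538e+00  a ← 6.825986 − (+1.856e+00/-4.538e+00) = 7.235022
iter 2: u=1.625842  f(a)=+1.800e-01  f'(a)=-3.698e+00  a ← 7.235022 − (+1.800e-01/-3.698e+00) = 7.283688
iter 3: u=1.614978  f(a)=+2.092e-03  f'(a)=-3.612e+00  a ← 7.283688 − (+2.092e-03/-3.612e+00) = 7.284268
iter 4: u=1.614850  f(a)=+2.899e-07  f'(a)=-3.611e+00  a ← 7.284268 − (+2.899e-07/-3.611e+00) = 7.284268
iter 5: u=1.614850  f(a)=+0.000e+00  f'(a)=-3.611e+00  a ← 7.284268 − (+0.000e+00/-3.611e+00) = 7.284268
converged: |Δa| < 1e-12 after 5 iterations
sag = a·(cosh(S/(2a)) − 1) = 7.284268·(cosh(1.614850) − 1) = 11.749722
T_max/T_min = cosh(S/(2a)) = 2.613027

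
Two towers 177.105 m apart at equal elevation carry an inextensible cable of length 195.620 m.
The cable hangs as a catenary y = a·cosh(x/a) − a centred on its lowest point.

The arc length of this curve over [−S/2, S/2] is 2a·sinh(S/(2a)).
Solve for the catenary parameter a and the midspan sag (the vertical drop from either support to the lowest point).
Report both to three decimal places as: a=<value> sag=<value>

a=113.522 sag=36.325

seed: a₀ = √(S³/(24(L−S))) = √(177.105³/(24·18.515)) = 111.809513
iter 1: u=0.791994  f(a)=+5.894e-01  f'(a)=-3.524e-01  a ← 111.809513 − (+5.894e-01/-3.524e-01) = 113.481971
iter 2: u=0.780322  f(a)=+1.349e-02  f'(a)=-3.365e-01  a ← 113.481971 − (+1.349e-02/-3.365e-01) = 113.522051
iter 3: u=0.780047  f(a)=+7.426e-06  f'(a)=-3.361e-01  a ← 113.522051 − (+7.426e-06/-3.361e-01) = 113.522073
iter 4: u=0.780047  f(a)=+2.245e-12  f'(a)=-3.361e-01  a ← 113.522073 − (+2.245e-12/-3.361e-01) = 113.522073
converged: |Δa| < 1e-12 after 4 iterations
sag = a·(cosh(S/(2a)) − 1) = 113.522073·(cosh(0.780047) − 1) = 36.324706
T_max/T_min = cosh(S/(2a)) = 1.319979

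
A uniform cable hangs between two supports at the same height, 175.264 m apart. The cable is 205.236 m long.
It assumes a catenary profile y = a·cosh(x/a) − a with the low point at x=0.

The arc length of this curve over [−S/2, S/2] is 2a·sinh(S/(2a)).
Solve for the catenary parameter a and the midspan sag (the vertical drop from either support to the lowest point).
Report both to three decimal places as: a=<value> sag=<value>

a=88.649 sag=46.957

seed: a₀ = √(S³/(24(L−S))) = √(175.264³/(24·29.972)) = 86.511849
iter 1: u=1.012948  f(a)=+1.576e+00  f'(a)=-7.667e-01  a ← 86.511849 − (+1.576e+00/-7.667e-01) = 88.567237
iter 2: u=0.989440  f(a)=+5.791e-02  f'(a)=-7.112e-01  a ← 88.567237 − (+5.791e-02/-7.112e-01) = 88.648652
iter 3: u=0.988532  f(a)=+8.480e-05  f'(a)=-7.092e-01  a ← 88.648652 − (+8.480e-05/-7.092e-01) = 88.648771
iter 4: u=0.988530  f(a)=+1.825e-10  f'(a)=-7.092e-01  a ← 88.648771 − (+1.825e-10/-7.092e-01) = 88.648771
iter 5: u=0.988530  f(a)=+2.842e-14  f'(a)=-7.092e-01  a ← 88.648771 − (+2.842e-14/-7.092e-01) = 88.648771
converged: |Δa| < 1e-12 after 5 iterations
sag = a·(cosh(S/(2a)) − 1) = 88.648771·(cosh(0.988530) − 1) = 46.957492
T_max/T_min = cosh(S/(2a)) = 1.529703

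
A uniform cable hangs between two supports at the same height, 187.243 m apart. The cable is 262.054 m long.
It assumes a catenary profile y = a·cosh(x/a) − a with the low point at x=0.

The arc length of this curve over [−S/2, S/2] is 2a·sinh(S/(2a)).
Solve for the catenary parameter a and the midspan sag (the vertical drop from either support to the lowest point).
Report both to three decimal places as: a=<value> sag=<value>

seed: a₀ = √(S³/(24(L−S))) = √(187.243³/(24·74.811)) = 60.467225
iter 1: u=1.548302  f(a)=+9.496e+00  f'(a)=-3.121e+00  a ← 60.467225 − (+9.496e+00/-3.121e+00) = 63.510187
iter 2: u=1.474118  f(a)=+7.639e-01  f'(a)=-2.637e+00  a ← 63.510187 − (+7.639e-01/-2.637e+00) = 63.799868
iter 3: u=1.467425  f(a)=+5.899e-03  f'(a)=-2.596e+00  a ← 63.799868 − (+5.899e-03/-2.596e+00) = 63.802140
iter 4: u=1.467372  f(a)=+3.578e-07  f'(a)=-2.596e+00  a ← 63.802140 − (+3.578e-07/-2.596e+00) = 63.802140
iter 5: u=1.467372  f(a)=-5.684e-14  f'(a)=-2.596e+00  a ← 63.802140 − (-5.684e-14/-2.596e+00) = 63.802140
converged: |Δa| < 1e-12 after 5 iterations
sag = a·(cosh(S/(2a)) − 1) = 63.802140·(cosh(1.467372) − 1) = 81.933195
T_max/T_min = cosh(S/(2a)) = 2.284176

a=63.802 sag=81.933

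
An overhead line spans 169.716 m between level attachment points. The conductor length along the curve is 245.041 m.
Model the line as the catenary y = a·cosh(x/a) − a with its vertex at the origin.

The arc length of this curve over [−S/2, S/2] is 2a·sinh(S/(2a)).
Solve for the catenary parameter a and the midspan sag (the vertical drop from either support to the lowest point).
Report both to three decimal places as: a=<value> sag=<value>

seed: a₀ = √(S³/(24(L−S))) = √(169.716³/(24·75.325)) = 52.000676
iter 1: u=1.631863  f(a)=+1.069e+01  f'(a)=-3.746e+00  a ← 52.000676 − (+1.069e+01/-3.746e+00) = 54.854494
iter 2: u=1.546965  f(a)=+9.431e-01  f'(a)=-3.111e+00  a ← 54.854494 − (+9.431e-01/-3.111e+00) = 55.157590
iter 3: u=1.538465  f(a)=+8.909e-03  f'(a)=-3.053e+00  a ← 55.157590 − (+8.909e-03/-3.053e+00) = 55.160508
iter 4: u=1.538383  f(a)=+8.117e-07  f'(a)=-3.052e+00  a ← 55.160508 − (+8.117e-07/-3.052e+00) = 55.160508
iter 5: u=1.538383  f(a)=-2.842e-14  f'(a)=-3.052e+00  a ← 55.160508 − (-2.842e-14/-3.052e+00) = 55.160508
converged: |Δa| < 1e-12 after 5 iterations
sag = a·(cosh(S/(2a)) − 1) = 55.160508·(cosh(1.538383) − 1) = 79.204497
T_max/T_min = cosh(S/(2a)) = 2.435891

a=55.161 sag=79.204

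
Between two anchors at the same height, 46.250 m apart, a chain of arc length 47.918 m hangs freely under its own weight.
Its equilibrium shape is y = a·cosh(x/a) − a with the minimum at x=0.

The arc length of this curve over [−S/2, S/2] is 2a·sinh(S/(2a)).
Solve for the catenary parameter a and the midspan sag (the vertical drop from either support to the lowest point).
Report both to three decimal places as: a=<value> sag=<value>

a=49.979 sag=5.446

seed: a₀ = √(S³/(24(L−S))) = √(46.250³/(24·1.668)) = 49.712312
iter 1: u=0.465177  f(a)=+1.814e-02  f'(a)=-6.857e-02  a ← 49.712312 − (+1.814e-02/-6.857e-02) = 49.976863
iter 2: u=0.462714  f(a)=+1.458e-04  f'(a)=-6.747e-02  a ← 49.976863 − (+1.458e-04/-6.747e-02) = 49.979024
iter 3: u=0.462694  f(a)=+9.593e-09  f'(a)=-6.746e-02  a ← 49.979024 − (+9.593e-09/-6.746e-02) = 49.979024
iter 4: u=0.462694  f(a)=-7.105e-15  f'(a)=-6.746e-02  a ← 49.979024 − (-7.105e-15/-6.746e-02) = 49.979024
converged: |Δa| < 1e-12 after 4 iterations
sag = a·(cosh(S/(2a)) − 1) = 49.979024·(cosh(0.462694) − 1) = 5.446029
T_max/T_min = cosh(S/(2a)) = 1.108966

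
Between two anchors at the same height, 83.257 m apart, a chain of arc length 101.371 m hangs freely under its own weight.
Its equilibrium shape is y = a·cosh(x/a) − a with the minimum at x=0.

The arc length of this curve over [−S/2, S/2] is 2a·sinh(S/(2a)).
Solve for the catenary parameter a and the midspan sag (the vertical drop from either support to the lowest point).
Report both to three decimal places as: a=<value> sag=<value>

seed: a₀ = √(S³/(24(L−S))) = √(83.257³/(24·18.114)) = 36.434963
iter 1: u=1.142543  f(a)=+1.220e+00  f'(a)=-1.130e+00  a ← 36.434963 − (+1.220e+00/-1.130e+00) = 37.514062
iter 2: u=1.109677  f(a)=+5.629e-02  f'(a)=-1.028e+00  a ← 37.514062 − (+5.629e-02/-1.028e+00) = 37.568805
iter 3: u=1.108060  f(a)=+1.327e-04  f'(a)=-1.023e+00  a ← 37.568805 − (+1.327e-04/-1.023e+00) = 37.568935
iter 4: u=1.108056  f(a)=+7.414e-10  f'(a)=-1.023e+00  a ← 37.568935 − (+7.414e-10/-1.023e+00) = 37.568935
iter 5: u=1.108056  f(a)=+1.421e-14  f'(a)=-1.023e+00  a ← 37.568935 − (+1.421e-14/-1.023e+00) = 37.568935
converged: |Δa| < 1e-12 after 5 iterations
sag = a·(cosh(S/(2a)) − 1) = 37.568935·(cosh(1.108056) − 1) = 25.521831
T_max/T_min = cosh(S/(2a)) = 1.679333

a=37.569 sag=25.522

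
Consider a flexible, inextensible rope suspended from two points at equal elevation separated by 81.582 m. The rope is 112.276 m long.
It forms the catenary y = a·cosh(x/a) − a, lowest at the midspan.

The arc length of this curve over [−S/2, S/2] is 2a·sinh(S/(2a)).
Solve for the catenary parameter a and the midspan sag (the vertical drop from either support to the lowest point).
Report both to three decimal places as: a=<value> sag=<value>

a=28.566 sag=34.422

seed: a₀ = √(S³/(24(L−S))) = √(81.582³/(24·30.694)) = 27.149333
iter 1: u=1.502468  f(a)=+3.657e+00  f'(a)=-2.814e+00  a ← 27.149333 − (+3.657e+00/-2.814e+00) = 28.448552
iter 2: u=1.433852  f(a)=+2.789e-01  f'(a)=-2.400e+00  a ← 28.448552 − (+2.789e-01/-2.400e+00) = 28.564739
iter 3: u=1.428019  f(a)=+1.918e-03  f'(a)=-2.367e+00  a ← 28.564739 − (+1.918e-03/-2.367e+00) = 28.565550
iter 4: u=1.427979  f(a)=+9.209e-08  f'(a)=-2.367e+00  a ← 28.565550 − (+9.209e-08/-2.367e+00) = 28.565550
iter 5: u=1.427979  f(a)=+0.000e+00  f'(a)=-2.367e+00  a ← 28.565550 − (+0.000e+00/-2.367e+00) = 28.565550
converged: |Δa| < 1e-12 after 5 iterations
sag = a·(cosh(S/(2a)) − 1) = 28.565550·(cosh(1.427979) − 1) = 34.422272
T_max/T_min = cosh(S/(2a)) = 2.205027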